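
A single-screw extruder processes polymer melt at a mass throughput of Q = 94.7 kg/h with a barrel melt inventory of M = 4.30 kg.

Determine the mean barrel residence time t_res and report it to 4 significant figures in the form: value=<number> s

Throughput in SI: Q_s = 94.7 kg/h ÷ 3600 s/h = 0.0263056 kg/s
t_res = M / Q_s = 4.30 / 0.0263056 = 163.464 s

value=163.5 s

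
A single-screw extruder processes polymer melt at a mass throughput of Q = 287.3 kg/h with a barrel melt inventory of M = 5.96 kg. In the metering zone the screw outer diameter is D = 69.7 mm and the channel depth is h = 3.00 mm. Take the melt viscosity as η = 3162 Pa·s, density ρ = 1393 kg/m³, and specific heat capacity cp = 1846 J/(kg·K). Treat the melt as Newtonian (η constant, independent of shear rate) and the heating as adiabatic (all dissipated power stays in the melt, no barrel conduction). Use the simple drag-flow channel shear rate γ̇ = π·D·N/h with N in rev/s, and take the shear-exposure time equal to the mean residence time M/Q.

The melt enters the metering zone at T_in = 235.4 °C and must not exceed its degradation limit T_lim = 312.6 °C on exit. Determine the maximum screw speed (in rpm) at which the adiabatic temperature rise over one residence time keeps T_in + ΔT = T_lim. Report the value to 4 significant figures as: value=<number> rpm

value=23.83 rpm

Convert throughput: Q = 287.3 kg/h = 287.3/3600 = 0.0798056 kg/s
t_res = M / Q_s = 5.96 / 0.0798056 = 74.6815 s
D = 69.7 mm = 0.0697 m;  h = 3.00 mm = 0.003 m
ΔT_a = T_lim − T_in = 312.6 °C − 235.4 °C = 77.2 K
Invert ΔT = ηγ̇²t_res/(ρcp) for γ̇: γ̇_max² = ΔT_a ρ cp / (η t_res) = 77.2·1393·1846 / (3162·74.6815) = 840.669 s⁻²
Take the square root: γ̇_max = √(840.669) = 28.9943 s⁻¹
N_max = γ̇_max h / (πD) = 28.9943·0.003/(π·0.0697) = 0.397238 rev/s → ×60 = 23.8343 rpm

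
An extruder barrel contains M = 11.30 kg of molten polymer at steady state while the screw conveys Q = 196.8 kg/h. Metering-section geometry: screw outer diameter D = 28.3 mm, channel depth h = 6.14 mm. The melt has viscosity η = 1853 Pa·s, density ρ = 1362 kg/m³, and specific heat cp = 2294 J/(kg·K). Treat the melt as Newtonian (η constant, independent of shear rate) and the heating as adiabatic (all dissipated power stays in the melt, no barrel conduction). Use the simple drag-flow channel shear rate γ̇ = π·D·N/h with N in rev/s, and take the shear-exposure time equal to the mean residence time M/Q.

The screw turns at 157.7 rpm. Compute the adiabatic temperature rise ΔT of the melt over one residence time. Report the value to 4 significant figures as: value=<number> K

value=177.6 K

Convert throughput: Q = 196.8 kg/h = 196.8/3600 = 0.0546667 kg/s
Mean residence time: t_res = M/Q_s = 11.30 kg / 0.0546667 kg/s = 206.707 s
Geometry in metres: D = 28.3 mm → 0.0283 m, h = 6.14 mm → 0.00614 m; screw speed N = 157.7 rpm = 2.62833 rev/s
Shear rate: γ̇ = πDN/h = π·0.0283·2.62833/0.00614 = 38.0582 s⁻¹
ΔT = η·γ̇²·t_res/(ρ·cp) = [1853 × 38.0582² × 206.707] / [1362 × 2294] = 177.565 K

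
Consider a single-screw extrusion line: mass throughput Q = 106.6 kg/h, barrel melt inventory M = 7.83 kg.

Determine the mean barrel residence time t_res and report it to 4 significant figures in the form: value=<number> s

value=264.4 s

Convert throughput: Q = 106.6 kg/h = 106.6/3600 = 0.0296111 kg/s
t_res = M / Q_s = 7.83 ÷ 0.0296111 = 264.428 s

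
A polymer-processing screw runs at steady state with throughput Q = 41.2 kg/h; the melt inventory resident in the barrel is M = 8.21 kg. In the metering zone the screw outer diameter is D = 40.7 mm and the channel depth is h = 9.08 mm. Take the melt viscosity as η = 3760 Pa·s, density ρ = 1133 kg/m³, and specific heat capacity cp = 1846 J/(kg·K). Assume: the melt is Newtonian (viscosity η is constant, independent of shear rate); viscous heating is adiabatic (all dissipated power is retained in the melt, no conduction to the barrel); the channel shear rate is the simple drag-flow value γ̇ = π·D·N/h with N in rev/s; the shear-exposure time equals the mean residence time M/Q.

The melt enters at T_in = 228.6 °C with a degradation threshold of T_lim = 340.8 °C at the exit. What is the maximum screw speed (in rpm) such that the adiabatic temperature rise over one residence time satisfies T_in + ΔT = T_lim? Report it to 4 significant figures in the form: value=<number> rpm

Convert throughput: Q = 41.2 kg/h = 41.2/3600 = 0.0114444 kg/s
t_res = M / Q_s = 8.21 ÷ 0.0114444 = 717.379 s
D = 40.7 mm = 0.0407 m;  h = 9.08 mm = 0.00908 m
ΔT_a = T_lim − T_in = 340.8 °C − 228.6 °C = 112.2 K
γ̇_max² = ΔT_a·ρ·cp/(η·t_res) = 112.2·1133·1846/(3760·717.379) = 86.9998 s⁻²
γ̇_max = sqrt(86.9998) = 9.32737 s⁻¹
Solve γ̇ = πDN/h for N: N_max = γ̇_max·h/(π·D) = 9.32737 × 0.00908 / (π × 0.0407) = 0.66237 rev/s = 39.7422 rpm

value=39.74 rpm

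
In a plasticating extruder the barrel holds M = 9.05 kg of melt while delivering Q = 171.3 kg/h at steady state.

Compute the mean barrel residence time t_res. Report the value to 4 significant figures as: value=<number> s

value=190.2 s

Convert throughput: Q = 171.3 kg/h = 171.3/3600 = 0.0475833 kg/s
Mean residence time: t_res = M/Q_s = 9.05 kg / 0.0475833 kg/s = 190.193 s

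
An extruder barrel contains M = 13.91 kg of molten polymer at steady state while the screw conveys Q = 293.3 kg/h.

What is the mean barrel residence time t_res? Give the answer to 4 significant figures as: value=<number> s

value=170.7 s

Q_s = Q / 3600 = 293.3 / 3600 = 0.0814722 kg/s
t_res = M / Q_s = 13.91 / 0.0814722 = 170.733 s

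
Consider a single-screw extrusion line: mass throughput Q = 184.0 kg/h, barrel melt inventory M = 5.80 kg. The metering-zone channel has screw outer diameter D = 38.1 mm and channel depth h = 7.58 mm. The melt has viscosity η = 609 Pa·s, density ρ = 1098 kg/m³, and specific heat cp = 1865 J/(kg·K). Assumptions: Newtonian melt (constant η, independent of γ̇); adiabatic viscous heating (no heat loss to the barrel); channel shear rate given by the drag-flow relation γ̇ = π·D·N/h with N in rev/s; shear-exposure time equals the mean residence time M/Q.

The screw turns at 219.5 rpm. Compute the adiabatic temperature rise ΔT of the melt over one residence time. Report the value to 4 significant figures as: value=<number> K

value=112.6 K

Convert throughput: Q = 184.0 kg/h = 184.0/3600 = 0.0511111 kg/s
t_res = M / Q_s = 5.80 / 0.0511111 = 113.478 s
D = 38.1 mm = 0.0381 m;  h = 7.58 mm = 0.00758 m;  N = 219.5 rpm / 60 = 3.65833 rev/s
γ̇ = π D N / h = (π)(0.0381)(3.65833) / 0.00758 = 57.7682 s⁻¹
Adiabatic rise: ΔT = η γ̇² t_res / (ρ cp) = 609·(57.7682)²·113.478 / (1098·1865) = 112.623 K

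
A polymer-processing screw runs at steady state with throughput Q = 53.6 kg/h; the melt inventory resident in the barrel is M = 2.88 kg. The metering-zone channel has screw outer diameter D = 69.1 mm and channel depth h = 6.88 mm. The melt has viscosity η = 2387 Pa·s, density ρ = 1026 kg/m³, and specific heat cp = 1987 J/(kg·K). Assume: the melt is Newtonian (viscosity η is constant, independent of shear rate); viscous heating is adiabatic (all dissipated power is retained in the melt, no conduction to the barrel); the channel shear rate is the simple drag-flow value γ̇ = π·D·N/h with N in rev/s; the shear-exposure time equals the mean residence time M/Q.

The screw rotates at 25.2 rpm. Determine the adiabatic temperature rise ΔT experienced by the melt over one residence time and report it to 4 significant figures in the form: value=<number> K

Throughput in SI: Q_s = 53.6 kg/h ÷ 3600 s/h = 0.0148889 kg/s
t_res = M / Q_s = 2.88 / 0.0148889 = 193.433 s
Convert to SI: D = 0.0691 m, h = 0.00688 m, N = 25.2/60 = 0.42 rev/s
γ̇ = π·D·N / h = π · 0.0691 · 0.42 / 0.00688 = 13.2522 s⁻¹
Adiabatic rise: ΔT = η γ̇² t_res / (ρ cp) = 2387·(13.2522)²·193.433 / (1026·1987) = 39.7754 K

value=39.78 K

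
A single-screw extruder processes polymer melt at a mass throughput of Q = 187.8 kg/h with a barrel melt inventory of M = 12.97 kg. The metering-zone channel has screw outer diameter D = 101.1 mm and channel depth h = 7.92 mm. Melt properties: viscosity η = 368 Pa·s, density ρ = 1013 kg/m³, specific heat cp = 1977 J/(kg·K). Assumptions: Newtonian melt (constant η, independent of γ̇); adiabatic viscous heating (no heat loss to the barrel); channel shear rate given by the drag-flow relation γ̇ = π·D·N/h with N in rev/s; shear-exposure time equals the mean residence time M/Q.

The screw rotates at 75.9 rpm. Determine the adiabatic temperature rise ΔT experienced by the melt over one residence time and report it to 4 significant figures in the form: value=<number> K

value=117.6 K

Q_s = Q / 3600 = 187.8 / 3600 = 0.0521667 kg/s
t_res = M / Q_s = 12.97 / 0.0521667 = 248.626 s
Convert to SI: D = 0.1011 m, h = 0.00792 m, N = 75.9/60 = 1.265 rev/s
γ̇ = π·D·N / h = π · 0.1011 · 1.265 / 0.00792 = 50.7302 s⁻¹
Adiabatic rise: ΔT = η γ̇² t_res / (ρ cp) = 368·(50.7302)²·248.626 / (1013·1977) = 117.574 K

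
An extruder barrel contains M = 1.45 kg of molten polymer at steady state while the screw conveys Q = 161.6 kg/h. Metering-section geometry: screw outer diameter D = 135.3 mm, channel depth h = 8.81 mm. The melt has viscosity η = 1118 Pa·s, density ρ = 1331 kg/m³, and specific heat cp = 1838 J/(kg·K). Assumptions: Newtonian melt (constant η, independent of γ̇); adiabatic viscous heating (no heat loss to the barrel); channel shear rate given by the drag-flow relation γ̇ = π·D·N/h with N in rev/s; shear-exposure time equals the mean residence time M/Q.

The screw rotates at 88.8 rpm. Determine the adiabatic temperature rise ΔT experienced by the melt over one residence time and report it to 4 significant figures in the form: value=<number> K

value=75.27 K

Convert throughput: Q = 161.6 kg/h = 161.6/3600 = 0.0448889 kg/s
Mean residence time: t_res = M/Q_s = 1.45 kg / 0.0448889 kg/s = 32.302 s
Geometry in metres: D = 135.3 mm → 0.1353 m, h = 8.81 mm → 0.00881 m; screw speed N = 88.8 rpm = 1.48 rev/s
Shear rate: γ̇ = πDN/h = π·0.1353·1.48/0.00881 = 71.4058 s⁻¹
ΔT = η·γ̇²·t_res/(ρ·cp) = [1118 × 71.4058² × 32.302] / [1331 × 1838] = 75.2687 K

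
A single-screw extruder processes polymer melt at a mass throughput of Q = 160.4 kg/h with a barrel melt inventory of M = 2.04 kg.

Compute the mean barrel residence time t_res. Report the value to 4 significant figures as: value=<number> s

value=45.79 s

Convert throughput: Q = 160.4 kg/h = 160.4/3600 = 0.0445556 kg/s
Mean residence time: t_res = M/Q_s = 2.04 kg / 0.0445556 kg/s = 45.7855 s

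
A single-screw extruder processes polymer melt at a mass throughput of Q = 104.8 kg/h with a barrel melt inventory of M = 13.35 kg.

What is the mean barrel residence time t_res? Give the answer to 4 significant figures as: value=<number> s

Throughput in SI: Q_s = 104.8 kg/h ÷ 3600 s/h = 0.0291111 kg/s
Mean residence time: t_res = M/Q_s = 13.35 kg / 0.0291111 kg/s = 458.588 s

value=458.6 s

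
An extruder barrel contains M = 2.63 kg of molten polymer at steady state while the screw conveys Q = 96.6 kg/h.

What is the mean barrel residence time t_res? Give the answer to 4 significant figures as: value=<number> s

Throughput in SI: Q_s = 96.6 kg/h ÷ 3600 s/h = 0.0268333 kg/s
t_res = M / Q_s = 2.63 / 0.0268333 = 98.0124 s

value=98.01 s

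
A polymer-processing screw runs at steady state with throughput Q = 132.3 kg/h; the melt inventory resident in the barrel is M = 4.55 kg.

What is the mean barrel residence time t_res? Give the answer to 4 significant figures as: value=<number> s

value=123.8 s

Convert throughput: Q = 132.3 kg/h = 132.3/3600 = 0.03675 kg/s
t_res = M / Q_s = 4.55 / 0.03675 = 123.81 s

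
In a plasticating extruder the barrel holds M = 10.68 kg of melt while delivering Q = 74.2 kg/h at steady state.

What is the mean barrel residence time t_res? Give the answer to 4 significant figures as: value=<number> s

Throughput in SI: Q_s = 74.2 kg/h ÷ 3600 s/h = 0.0206111 kg/s
Mean residence time: t_res = M/Q_s = 10.68 kg / 0.0206111 kg/s = 518.167 s

value=518.2 s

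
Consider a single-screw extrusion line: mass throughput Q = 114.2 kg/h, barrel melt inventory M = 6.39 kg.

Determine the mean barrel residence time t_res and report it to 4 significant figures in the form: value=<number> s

Throughput in SI: Q_s = 114.2 kg/h ÷ 3600 s/h = 0.0317222 kg/s
t_res = M / Q_s = 6.39 / 0.0317222 = 201.436 s

value=201.4 s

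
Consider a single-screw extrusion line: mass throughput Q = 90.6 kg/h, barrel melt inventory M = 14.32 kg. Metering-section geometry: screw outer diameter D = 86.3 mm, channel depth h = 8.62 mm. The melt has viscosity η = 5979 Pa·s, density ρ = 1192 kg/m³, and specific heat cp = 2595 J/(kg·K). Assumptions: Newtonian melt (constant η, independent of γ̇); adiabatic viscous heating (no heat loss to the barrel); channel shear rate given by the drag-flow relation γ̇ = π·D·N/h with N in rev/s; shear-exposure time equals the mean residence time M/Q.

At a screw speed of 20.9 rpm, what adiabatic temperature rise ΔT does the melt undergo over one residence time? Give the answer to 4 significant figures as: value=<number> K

value=132.0 K

Q_s = Q / 3600 = 90.6 / 3600 = 0.0251667 kg/s
t_res = M / Q_s = 14.32 / 0.0251667 = 569.007 s
Geometry in metres: D = 86.3 mm → 0.0863 m, h = 8.62 mm → 0.00862 m; screw speed N = 20.9 rpm = 0.348333 rev/s
Shear rate: γ̇ = πDN/h = π·0.0863·0.348333/0.00862 = 10.9559 s⁻¹
Adiabatic rise: ΔT = η γ̇² t_res / (ρ cp) = 5979·(10.9559)²·569.007 / (1192·2595) = 132.017 K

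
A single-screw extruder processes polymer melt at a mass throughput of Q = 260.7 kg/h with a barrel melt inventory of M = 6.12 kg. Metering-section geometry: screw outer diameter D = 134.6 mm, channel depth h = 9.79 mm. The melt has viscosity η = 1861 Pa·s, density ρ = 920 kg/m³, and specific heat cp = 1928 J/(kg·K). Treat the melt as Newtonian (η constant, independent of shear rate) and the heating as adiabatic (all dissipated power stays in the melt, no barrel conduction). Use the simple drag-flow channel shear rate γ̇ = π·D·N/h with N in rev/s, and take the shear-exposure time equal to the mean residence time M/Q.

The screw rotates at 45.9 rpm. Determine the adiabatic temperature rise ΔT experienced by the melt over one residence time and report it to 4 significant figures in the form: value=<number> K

value=96.81 K

Throughput in SI: Q_s = 260.7 kg/h ÷ 3600 s/h = 0.0724167 kg/s
t_res = M / Q_s = 6.12 / 0.0724167 = 84.5109 s
D = 134.6 mm = 0.1346 m;  h = 9.79 mm = 0.00979 m;  N = 45.9 rpm / 60 = 0.765 rev/s
γ̇ = π D N / h = (π)(0.1346)(0.765) / 0.00979 = 33.0426 s⁻¹
ΔT = η·γ̇²·t_res / (ρ·cp) = 1861 · (33.0426)² · 84.5109 / (920 · 1928) = 96.8081 K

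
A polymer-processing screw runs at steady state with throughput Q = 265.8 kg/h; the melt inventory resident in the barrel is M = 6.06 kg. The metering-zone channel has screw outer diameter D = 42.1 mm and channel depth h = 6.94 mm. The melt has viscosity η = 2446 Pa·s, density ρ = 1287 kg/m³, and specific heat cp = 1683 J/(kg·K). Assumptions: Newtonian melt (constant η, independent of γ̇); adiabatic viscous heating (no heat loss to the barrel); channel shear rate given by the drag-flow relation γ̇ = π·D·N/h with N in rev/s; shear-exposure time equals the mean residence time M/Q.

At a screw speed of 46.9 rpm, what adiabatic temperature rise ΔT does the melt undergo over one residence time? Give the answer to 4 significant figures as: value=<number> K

value=20.57 K

Q_s = Q / 3600 = 265.8 / 3600 = 0.0738333 kg/s
t_res = M / Q_s = 6.06 ÷ 0.0738333 = 82.0767 s
Geometry in metres: D = 42.1 mm → 0.0421 m, h = 6.94 mm → 0.00694 m; screw speed N = 46.9 rpm = 0.781667 rev/s
γ̇ = π D N / h = (π)(0.0421)(0.781667) / 0.00694 = 14.8968 s⁻¹
Adiabatic rise: ΔT = η γ̇² t_res / (ρ cp) = 2446·(14.8968)²·82.0767 / (1287·1683) = 20.5685 K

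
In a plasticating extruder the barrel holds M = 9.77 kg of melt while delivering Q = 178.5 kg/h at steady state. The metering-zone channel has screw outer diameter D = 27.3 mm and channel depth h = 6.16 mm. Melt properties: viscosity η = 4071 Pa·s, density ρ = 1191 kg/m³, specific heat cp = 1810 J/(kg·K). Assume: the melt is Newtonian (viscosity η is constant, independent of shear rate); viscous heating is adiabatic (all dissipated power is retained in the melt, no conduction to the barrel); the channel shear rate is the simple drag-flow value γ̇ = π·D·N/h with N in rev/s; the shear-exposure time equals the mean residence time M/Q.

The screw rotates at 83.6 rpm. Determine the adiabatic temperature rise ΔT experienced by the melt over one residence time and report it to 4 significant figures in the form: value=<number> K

value=140.0 K

Convert throughput: Q = 178.5 kg/h = 178.5/3600 = 0.0495833 kg/s
t_res = M / Q_s = 9.77 ÷ 0.0495833 = 197.042 s
Geometry in metres: D = 27.3 mm → 0.0273 m, h = 6.16 mm → 0.00616 m; screw speed N = 83.6 rpm = 1.39333 rev/s
γ̇ = π·D·N / h = π · 0.0273 · 1.39333 / 0.00616 = 19.3993 s⁻¹
ΔT = η·γ̇²·t_res/(ρ·cp) = [4071 × 19.3993² × 197.042] / [1191 × 1810] = 140.037 K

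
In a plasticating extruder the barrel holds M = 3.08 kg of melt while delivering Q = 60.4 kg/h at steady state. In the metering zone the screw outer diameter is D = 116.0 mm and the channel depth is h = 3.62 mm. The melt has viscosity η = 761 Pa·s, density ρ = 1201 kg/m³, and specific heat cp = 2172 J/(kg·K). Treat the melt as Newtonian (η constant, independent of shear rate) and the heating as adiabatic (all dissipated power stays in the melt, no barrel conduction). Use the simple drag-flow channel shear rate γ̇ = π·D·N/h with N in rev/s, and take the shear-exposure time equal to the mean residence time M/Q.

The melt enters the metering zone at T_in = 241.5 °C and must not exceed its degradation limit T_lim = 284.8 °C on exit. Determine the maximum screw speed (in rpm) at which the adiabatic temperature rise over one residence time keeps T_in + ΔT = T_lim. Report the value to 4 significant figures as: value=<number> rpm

value=16.95 rpm

Throughput in SI: Q_s = 60.4 kg/h ÷ 3600 s/h = 0.0167778 kg/s
Mean residence time: t_res = M/Q_s = 3.08 kg / 0.0167778 kg/s = 183.576 s
Convert to metres: D = 0.116 m, h = 0.00362 m
ΔT_a = T_lim − T_in = 284.8 − 241.5 = 43.3 K
γ̇_max² = ΔT_a·ρ·cp/(η·t_res) = 43.3·1201·2172/(761·183.576) = 808.518 s⁻²
Take the square root: γ̇_max = √(808.518) = 28.4345 s⁻¹
N_max = γ̇_max·h / (π·D) = 28.4345 · 0.00362 / (π · 0.116) = 0.282453 rev/s = 16.9472 rpm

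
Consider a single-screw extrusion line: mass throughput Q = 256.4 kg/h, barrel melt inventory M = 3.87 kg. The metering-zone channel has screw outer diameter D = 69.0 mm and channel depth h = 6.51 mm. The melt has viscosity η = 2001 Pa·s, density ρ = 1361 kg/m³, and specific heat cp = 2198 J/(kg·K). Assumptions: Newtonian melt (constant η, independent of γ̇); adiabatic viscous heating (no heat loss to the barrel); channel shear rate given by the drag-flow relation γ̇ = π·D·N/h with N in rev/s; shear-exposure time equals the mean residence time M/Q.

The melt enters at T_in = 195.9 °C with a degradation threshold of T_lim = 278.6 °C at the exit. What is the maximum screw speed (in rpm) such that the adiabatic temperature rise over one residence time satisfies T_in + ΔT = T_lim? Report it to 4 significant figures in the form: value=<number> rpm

value=85.95 rpm

Q_s = Q / 3600 = 256.4 / 3600 = 0.0712222 kg/s
Mean residence time: t_res = M/Q_s = 3.87 kg / 0.0712222 kg/s = 54.337 s
Geometry in SI: D = 69.0 mm → 0.069 m, h = 6.51 mm → 0.00651 m
ΔT_a = T_lim − T_in = 278.6 °C − 195.9 °C = 82.7 K
γ̇_max² = ΔT_a·ρ·cp / (η·t_res) = [82.7 × 1361 × 2198] / [2001 × 54.337] = 2275.35 s⁻²
Take the square root: γ̇_max = √(2275.35) = 47.7007 s⁻¹
N_max = γ̇_max·h / (π·D) = 47.7007 · 0.00651 / (π · 0.069) = 1.43254 rev/s = 85.9523 rpm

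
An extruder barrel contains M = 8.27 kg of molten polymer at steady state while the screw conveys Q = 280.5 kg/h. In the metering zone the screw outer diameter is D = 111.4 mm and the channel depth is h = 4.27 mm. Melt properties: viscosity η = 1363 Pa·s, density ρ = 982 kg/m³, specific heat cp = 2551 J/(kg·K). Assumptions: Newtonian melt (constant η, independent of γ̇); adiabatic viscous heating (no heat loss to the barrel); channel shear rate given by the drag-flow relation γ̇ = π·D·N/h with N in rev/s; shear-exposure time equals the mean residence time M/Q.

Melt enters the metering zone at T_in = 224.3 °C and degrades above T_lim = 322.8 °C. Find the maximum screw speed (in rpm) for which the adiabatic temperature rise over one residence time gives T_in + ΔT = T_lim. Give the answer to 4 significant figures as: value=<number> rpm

value=30.23 rpm

Q_s = Q / 3600 = 280.5 / 3600 = 0.0779167 kg/s
Mean residence time: t_res = M/Q_s = 8.27 kg / 0.0779167 kg/s = 106.139 s
Geometry in SI: D = 111.4 mm → 0.1114 m, h = 4.27 mm → 0.00427 m
ΔT_a = T_lim − T_in = 322.8 °C − 224.3 °C = 98.5 K
Invert ΔT = ηγ̇²t_res/(ρcp) for γ̇: γ̇_max² = ΔT_a ρ cp / (η t_res) = 98.5·982·2551 / (1363·106.139) = 1705.64 s⁻²
Take the square root: γ̇_max = √(1705.64) = 41.2994 s⁻¹
N_max = γ̇_max h / (πD) = 41.2994·0.00427/(π·0.1114) = 0.503891 rev/s → ×60 = 30.2334 rpm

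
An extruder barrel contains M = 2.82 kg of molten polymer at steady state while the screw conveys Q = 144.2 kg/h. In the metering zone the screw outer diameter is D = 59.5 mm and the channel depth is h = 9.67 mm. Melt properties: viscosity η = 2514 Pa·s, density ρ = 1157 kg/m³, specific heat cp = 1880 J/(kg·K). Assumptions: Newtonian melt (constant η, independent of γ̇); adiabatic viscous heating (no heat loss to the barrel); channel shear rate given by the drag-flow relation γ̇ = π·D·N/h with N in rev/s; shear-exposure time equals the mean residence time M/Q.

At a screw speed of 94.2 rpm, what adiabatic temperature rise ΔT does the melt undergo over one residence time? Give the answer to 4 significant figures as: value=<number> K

value=74.94 K

Convert throughput: Q = 144.2 kg/h = 144.2/3600 = 0.0400556 kg/s
t_res = M / Q_s = 2.82 ÷ 0.0400556 = 70.4022 s
Convert to SI: D = 0.0595 m, h = 0.00967 m, N = 94.2/60 = 1.57 rev/s
Shear rate: γ̇ = πDN/h = π·0.0595·1.57/0.00967 = 30.3487 s⁻¹
ΔT = η·γ̇²·t_res / (ρ·cp) = 2514 · (30.3487)² · 70.4022 / (1157 · 1880) = 74.9446 K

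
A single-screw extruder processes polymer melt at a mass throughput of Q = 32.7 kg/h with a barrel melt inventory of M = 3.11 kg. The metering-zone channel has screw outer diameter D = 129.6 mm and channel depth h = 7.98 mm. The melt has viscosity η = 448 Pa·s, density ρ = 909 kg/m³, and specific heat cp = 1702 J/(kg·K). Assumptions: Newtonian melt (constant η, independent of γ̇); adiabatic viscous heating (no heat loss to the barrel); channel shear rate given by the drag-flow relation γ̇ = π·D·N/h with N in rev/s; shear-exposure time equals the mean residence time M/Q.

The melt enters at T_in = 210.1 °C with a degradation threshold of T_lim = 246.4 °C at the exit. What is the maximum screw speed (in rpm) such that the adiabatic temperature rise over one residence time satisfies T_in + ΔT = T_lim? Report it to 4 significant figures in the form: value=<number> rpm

Q_s = Q / 3600 = 32.7 / 3600 = 0.00908333 kg/s
t_res = M / Q_s = 3.11 ÷ 0.00908333 = 342.385 s
D = 129.6 mm = 0.1296 m;  h = 7.98 mm = 0.00798 m
Allowable rise: ΔT_a = T_lim − T_in = 246.4 − 210.1 = 36.3 K
γ̇_max² = ΔT_a·ρ·cp/(η·t_res) = 36.3·909·1702/(448·342.385) = 366.131 s⁻²
γ̇_max = √366.131 = 19.1346 s⁻¹
Solve γ̇ = πDN/h for N: N_max = γ̇_max·h/(π·D) = 19.1346 × 0.00798 / (π × 0.1296) = 0.37503 rev/s = 22.5018 rpm

value=22.50 rpm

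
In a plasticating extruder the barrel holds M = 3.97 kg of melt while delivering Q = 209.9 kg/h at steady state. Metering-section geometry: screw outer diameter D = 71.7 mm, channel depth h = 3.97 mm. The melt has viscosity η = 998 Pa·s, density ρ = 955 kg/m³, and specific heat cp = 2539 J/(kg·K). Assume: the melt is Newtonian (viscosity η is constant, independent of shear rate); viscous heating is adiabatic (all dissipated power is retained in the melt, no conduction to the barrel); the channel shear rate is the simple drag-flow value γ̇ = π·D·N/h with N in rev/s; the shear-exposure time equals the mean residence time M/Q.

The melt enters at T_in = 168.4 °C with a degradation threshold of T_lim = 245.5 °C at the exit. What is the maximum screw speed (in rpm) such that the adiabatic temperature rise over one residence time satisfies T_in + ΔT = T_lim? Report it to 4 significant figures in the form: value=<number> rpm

value=55.47 rpm

Q_s = Q / 3600 = 209.9 / 3600 = 0.0583056 kg/s
t_res = M / Q_s = 3.97 ÷ 0.0583056 = 68.0896 s
D = 71.7 mm = 0.0717 m;  h = 3.97 mm = 0.00397 m
ΔT_a = T_lim − T_in = 245.5 °C − 168.4 °C = 77.1 K
Invert ΔT = ηγ̇²t_res/(ρcp) for γ̇: γ̇_max² = ΔT_a ρ cp / (η t_res) = 77.1·955·2539 / (998·68.0896) = 2751.12 s⁻²
Take the square root: γ̇_max = √(2751.12) = 52.4511 s⁻¹
N_max = γ̇_max·h / (π·D) = 52.4511 · 0.00397 / (π · 0.0717) = 0.924435 rev/s = 55.4661 rpm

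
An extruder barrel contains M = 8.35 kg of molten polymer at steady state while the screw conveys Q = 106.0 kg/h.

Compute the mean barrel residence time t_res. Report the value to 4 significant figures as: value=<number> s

value=283.6 s

Throughput in SI: Q_s = 106.0 kg/h ÷ 3600 s/h = 0.0294444 kg/s
t_res = M / Q_s = 8.35 ÷ 0.0294444 = 283.585 s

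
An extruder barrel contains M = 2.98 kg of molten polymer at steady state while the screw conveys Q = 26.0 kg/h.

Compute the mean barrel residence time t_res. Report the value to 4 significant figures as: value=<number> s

value=412.6 s

Q_s = Q / 3600 = 26.0 / 3600 = 0.00722222 kg/s
Mean residence time: t_res = M/Q_s = 2.98 kg / 0.00722222 kg/s = 412.615 s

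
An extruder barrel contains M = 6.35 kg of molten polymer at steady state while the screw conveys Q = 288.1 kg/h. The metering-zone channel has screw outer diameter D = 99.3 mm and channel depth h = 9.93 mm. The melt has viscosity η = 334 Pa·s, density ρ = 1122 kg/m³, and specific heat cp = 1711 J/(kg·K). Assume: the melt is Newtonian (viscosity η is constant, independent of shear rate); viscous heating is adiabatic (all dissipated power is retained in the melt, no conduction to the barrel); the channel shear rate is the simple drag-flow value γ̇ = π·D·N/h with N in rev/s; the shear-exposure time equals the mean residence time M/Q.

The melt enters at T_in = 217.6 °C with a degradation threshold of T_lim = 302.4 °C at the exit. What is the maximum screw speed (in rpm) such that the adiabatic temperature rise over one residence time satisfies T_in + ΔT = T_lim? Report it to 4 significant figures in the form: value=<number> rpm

value=149.7 rpm

Throughput in SI: Q_s = 288.1 kg/h ÷ 3600 s/h = 0.0800278 kg/s
t_res = M / Q_s = 6.35 / 0.0800278 = 79.3474 s
Geometry in SI: D = 99.3 mm → 0.0993 m, h = 9.93 mm → 0.00993 m
Allowable rise: ΔT_a = T_lim − T_in = 302.4 − 217.6 = 84.8 K
Invert ΔT = ηγ̇²t_res/(ρcp) for γ̇: γ̇_max² = ΔT_a ρ cp / (η t_res) = 84.8·1122·1711 / (334·79.3474) = 6142.7 s⁻²
γ̇_max = √6142.7 = 78.3754 s⁻¹
Solve γ̇ = πDN/h for N: N_max = γ̇_max·h/(π·D) = 78.3754 × 0.00993 / (π × 0.0993) = 2.49477 rev/s = 149.686 rpm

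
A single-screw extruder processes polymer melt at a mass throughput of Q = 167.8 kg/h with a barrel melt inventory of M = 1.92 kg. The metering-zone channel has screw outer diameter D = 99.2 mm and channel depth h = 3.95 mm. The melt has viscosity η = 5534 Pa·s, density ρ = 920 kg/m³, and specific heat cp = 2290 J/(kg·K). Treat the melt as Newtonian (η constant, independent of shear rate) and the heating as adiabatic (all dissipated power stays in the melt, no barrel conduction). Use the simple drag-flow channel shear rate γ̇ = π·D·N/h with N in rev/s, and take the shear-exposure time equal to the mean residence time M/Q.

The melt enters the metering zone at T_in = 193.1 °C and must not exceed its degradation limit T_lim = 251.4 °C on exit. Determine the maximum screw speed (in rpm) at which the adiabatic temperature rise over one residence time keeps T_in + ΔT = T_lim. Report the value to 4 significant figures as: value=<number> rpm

value=17.65 rpm

Throughput in SI: Q_s = 167.8 kg/h ÷ 3600 s/h = 0.0466111 kg/s
t_res = M / Q_s = 1.92 / 0.0466111 = 41.1919 s
Geometry in SI: D = 99.2 mm → 0.0992 m, h = 3.95 mm → 0.00395 m
ΔT_a = T_lim − T_in = 251.4 °C − 193.1 °C = 58.3 K
Invert ΔT = ηγ̇²t_res/(ρcp) for γ̇: γ̇_max² = ΔT_a ρ cp / (η t_res) = 58.3·920·2290 / (5534·41.1919) = 538.817 s⁻²
γ̇_max = sqrt(538.817) = 23.2124 s⁻¹
Solve γ̇ = πDN/h for N: N_max = γ̇_max·h/(π·D) = 23.2124 × 0.00395 / (π × 0.0992) = 0.294209 rev/s = 17.6525 rpm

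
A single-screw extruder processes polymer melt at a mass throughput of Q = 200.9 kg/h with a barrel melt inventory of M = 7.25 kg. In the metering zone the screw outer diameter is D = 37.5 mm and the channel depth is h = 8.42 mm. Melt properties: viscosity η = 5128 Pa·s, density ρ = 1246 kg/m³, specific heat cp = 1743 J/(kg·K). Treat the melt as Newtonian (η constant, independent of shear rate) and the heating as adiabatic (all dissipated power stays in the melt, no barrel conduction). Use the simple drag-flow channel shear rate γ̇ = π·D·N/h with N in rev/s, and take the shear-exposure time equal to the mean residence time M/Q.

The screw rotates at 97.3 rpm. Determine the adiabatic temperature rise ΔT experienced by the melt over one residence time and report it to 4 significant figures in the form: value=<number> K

value=157.9 K

Throughput in SI: Q_s = 200.9 kg/h ÷ 3600 s/h = 0.0558056 kg/s
Mean residence time: t_res = M/Q_s = 7.25 kg / 0.0558056 kg/s = 129.915 s
Convert to SI: D = 0.0375 m, h = 0.00842 m, N = 97.3/60 = 1.62167 rev/s
Shear rate: γ̇ = πDN/h = π·0.0375·1.62167/0.00842 = 22.6898 s⁻¹
Adiabatic rise: ΔT = η γ̇² t_res / (ρ cp) = 5128·(22.6898)²·129.915 / (1246·1743) = 157.926 K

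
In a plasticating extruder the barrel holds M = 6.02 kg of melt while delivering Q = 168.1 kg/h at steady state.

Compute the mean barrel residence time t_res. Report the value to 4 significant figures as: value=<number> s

value=128.9 s

Throughput in SI: Q_s = 168.1 kg/h ÷ 3600 s/h = 0.0466944 kg/s
t_res = M / Q_s = 6.02 / 0.0466944 = 128.923 s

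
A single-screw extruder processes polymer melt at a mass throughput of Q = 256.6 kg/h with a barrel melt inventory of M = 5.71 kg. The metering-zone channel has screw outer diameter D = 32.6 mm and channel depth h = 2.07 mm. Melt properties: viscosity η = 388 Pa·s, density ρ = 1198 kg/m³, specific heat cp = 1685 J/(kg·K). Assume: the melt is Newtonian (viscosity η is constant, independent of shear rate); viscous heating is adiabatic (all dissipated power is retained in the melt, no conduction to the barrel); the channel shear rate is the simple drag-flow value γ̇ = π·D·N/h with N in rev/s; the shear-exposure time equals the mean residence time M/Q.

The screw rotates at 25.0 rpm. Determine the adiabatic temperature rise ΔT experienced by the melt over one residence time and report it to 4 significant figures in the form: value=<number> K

Convert throughput: Q = 256.6 kg/h = 256.6/3600 = 0.0712778 kg/s
t_res = M / Q_s = 5.71 / 0.0712778 = 80.1091 s
D = 32.6 mm = 0.0326 m;  h = 2.07 mm = 0.00207 m;  N = 25.0 rpm / 60 = 0.416667 rev/s
γ̇ = π·D·N / h = π · 0.0326 · 0.416667 / 0.00207 = 20.6151 s⁻¹
ΔT = η·γ̇²·t_res / (ρ·cp) = 388 · (20.6151)² · 80.1091 / (1198 · 1685) = 6.54378 K

value=6.544 K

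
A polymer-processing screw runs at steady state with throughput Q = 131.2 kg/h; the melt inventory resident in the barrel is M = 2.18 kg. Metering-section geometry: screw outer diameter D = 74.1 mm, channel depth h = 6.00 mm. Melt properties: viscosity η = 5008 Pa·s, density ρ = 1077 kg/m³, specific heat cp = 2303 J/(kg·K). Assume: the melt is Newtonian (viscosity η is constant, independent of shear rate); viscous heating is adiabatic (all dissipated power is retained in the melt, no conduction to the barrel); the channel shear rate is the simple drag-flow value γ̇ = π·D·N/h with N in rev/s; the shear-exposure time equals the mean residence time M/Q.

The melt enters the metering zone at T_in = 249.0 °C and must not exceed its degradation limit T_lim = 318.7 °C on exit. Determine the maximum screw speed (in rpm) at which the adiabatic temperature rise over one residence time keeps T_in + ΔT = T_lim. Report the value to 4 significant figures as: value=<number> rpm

value=37.15 rpm

Convert throughput: Q = 131.2 kg/h = 131.2/3600 = 0.0364444 kg/s
t_res = M / Q_s = 2.18 ÷ 0.0364444 = 59.8171 s
Geometry in SI: D = 74.1 mm → 0.0741 m, h = 6.00 mm → 0.006 m
ΔT_a = T_lim − T_in = 318.7 − 249.0 = 69.7 K
γ̇_max² = ΔT_a·ρ·cp/(η·t_res) = 69.7·1077·2303/(5008·59.8171) = 577.102 s⁻²
γ̇_max = sqrt(577.102) = 24.023 s⁻¹
Solve γ̇ = πDN/h for N: N_max = γ̇_max·h/(π·D) = 24.023 × 0.006 / (π × 0.0741) = 0.61917 rev/s = 37.1502 rpm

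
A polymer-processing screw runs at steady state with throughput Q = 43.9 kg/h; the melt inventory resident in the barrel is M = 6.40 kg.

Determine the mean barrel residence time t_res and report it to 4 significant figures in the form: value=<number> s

value=524.8 s

Q_s = Q / 3600 = 43.9 / 3600 = 0.0121944 kg/s
t_res = M / Q_s = 6.40 / 0.0121944 = 524.829 s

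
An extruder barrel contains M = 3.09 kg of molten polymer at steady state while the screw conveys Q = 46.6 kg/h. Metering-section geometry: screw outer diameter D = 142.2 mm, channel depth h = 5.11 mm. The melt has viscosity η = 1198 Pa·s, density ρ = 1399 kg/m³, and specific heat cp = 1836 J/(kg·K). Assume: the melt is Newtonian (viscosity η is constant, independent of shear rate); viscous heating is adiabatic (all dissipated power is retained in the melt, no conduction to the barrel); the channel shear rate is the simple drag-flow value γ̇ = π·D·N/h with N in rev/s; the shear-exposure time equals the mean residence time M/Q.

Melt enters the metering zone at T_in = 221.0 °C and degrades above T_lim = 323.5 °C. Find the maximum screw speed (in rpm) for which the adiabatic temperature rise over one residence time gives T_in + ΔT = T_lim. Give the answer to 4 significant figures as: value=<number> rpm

Throughput in SI: Q_s = 46.6 kg/h ÷ 3600 s/h = 0.0129444 kg/s
Mean residence time: t_res = M/Q_s = 3.09 kg / 0.0129444 kg/s = 238.712 s
Convert to metres: D = 0.1422 m, h = 0.00511 m
ΔT_a = T_lim − T_in = 323.5 °C − 221.0 °C = 102.5 K
Invert ΔT = ηγ̇²t_res/(ρcp) for γ̇: γ̇_max² = ΔT_a ρ cp / (η t_res) = 102.5·1399·1836 / (1198·238.712) = 920.624 s⁻²
Take the square root: γ̇_max = √(920.624) = 30.3418 s⁻¹
N_max = γ̇_max·h / (π·D) = 30.3418 · 0.00511 / (π · 0.1422) = 0.347066 rev/s = 20.824 rpm

value=20.82 rpm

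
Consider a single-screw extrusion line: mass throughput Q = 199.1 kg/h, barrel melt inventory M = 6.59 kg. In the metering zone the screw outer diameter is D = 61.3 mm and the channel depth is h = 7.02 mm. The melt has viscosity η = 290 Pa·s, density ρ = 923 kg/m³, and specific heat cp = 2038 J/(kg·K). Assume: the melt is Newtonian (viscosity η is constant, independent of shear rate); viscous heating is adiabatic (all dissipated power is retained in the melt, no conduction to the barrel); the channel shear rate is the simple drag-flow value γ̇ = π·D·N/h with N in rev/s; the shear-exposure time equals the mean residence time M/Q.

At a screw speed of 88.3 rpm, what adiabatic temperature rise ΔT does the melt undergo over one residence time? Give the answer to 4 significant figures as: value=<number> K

value=29.94 K

Throughput in SI: Q_s = 199.1 kg/h ÷ 3600 s/h = 0.0553056 kg/s
t_res = M / Q_s = 6.59 ÷ 0.0553056 = 119.156 s
D = 61.3 mm = 0.0613 m;  h = 7.02 mm = 0.00702 m;  N = 88.3 rpm / 60 = 1.47167 rev/s
γ̇ = π·D·N / h = π · 0.0613 · 1.47167 / 0.00702 = 40.3722 s⁻¹
Adiabatic rise: ΔT = η γ̇² t_res / (ρ cp) = 290·(40.3722)²·119.156 / (923·2038) = 29.9415 K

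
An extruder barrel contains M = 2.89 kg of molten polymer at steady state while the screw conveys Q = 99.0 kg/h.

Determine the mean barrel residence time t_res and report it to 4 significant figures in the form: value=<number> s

Throughput in SI: Q_s = 99.0 kg/h ÷ 3600 s/h = 0.0275 kg/s
Mean residence time: t_res = M/Q_s = 2.89 kg / 0.0275 kg/s = 105.091 s

value=105.1 s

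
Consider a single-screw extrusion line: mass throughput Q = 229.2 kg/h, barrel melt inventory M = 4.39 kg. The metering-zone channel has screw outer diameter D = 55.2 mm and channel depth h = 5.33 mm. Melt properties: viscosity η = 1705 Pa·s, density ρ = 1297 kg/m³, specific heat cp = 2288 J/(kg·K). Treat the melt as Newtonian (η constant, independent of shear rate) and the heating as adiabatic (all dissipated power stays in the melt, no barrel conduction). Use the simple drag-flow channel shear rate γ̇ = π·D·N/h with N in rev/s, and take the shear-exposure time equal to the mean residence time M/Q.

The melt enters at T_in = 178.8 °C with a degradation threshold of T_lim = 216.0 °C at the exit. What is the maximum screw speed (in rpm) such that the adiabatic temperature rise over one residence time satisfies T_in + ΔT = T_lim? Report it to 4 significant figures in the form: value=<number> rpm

Q_s = Q / 3600 = 229.2 / 3600 = 0.0636667 kg/s
t_res = M / Q_s = 4.39 ÷ 0.0636667 = 68.9529 s
D = 55.2 mm = 0.0552 m;  h = 5.33 mm = 0.00533 m
ΔT_a = T_lim − T_in = 216.0 °C − 178.8 °C = 37.2 K
γ̇_max² = ΔT_a·ρ·cp/(η·t_res) = 37.2·1297·2288/(1705·68.9529) = 938.993 s⁻²
γ̇_max = √938.993 = 30.643 s⁻¹
N_max = γ̇_max h / (πD) = 30.643·0.00533/(π·0.0552) = 0.941823 rev/s → ×60 = 56.5094 rpm

value=56.51 rpm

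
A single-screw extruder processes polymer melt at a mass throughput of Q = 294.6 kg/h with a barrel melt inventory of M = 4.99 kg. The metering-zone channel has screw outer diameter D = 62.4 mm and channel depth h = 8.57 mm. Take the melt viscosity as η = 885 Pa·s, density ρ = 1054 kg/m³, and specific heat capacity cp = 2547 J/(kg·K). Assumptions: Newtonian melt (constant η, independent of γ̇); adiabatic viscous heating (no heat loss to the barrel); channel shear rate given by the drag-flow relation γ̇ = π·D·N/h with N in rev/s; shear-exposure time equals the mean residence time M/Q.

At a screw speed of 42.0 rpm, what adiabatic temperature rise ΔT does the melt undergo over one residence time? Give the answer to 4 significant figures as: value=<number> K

Convert throughput: Q = 294.6 kg/h = 294.6/3600 = 0.0818333 kg/s
Mean residence time: t_res = M/Q_s = 4.99 kg / 0.0818333 kg/s = 60.9776 s
Convert to SI: D = 0.0624 m, h = 0.00857 m, N = 42.0/60 = 0.7 rev/s
γ̇ = π·D·N / h = π · 0.0624 · 0.7 / 0.00857 = 16.0122 s⁻¹
Adiabatic rise: ΔT = η γ̇² t_res / (ρ cp) = 885·(16.0122)²·60.9776 / (1054·2547) = 5.15404 K

value=5.154 K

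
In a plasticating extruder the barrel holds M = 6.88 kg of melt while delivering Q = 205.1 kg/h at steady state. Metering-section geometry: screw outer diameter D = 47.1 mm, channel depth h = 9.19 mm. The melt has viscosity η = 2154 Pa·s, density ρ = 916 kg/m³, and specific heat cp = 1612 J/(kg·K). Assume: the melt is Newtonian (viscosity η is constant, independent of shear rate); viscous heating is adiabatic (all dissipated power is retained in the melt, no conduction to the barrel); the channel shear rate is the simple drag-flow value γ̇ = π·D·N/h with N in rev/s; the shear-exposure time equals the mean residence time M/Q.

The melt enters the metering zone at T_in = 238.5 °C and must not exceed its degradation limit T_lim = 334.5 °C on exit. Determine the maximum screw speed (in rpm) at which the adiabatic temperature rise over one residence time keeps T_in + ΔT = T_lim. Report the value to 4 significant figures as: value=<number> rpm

Convert throughput: Q = 205.1 kg/h = 205.1/3600 = 0.0569722 kg/s
Mean residence time: t_res = M/Q_s = 6.88 kg / 0.0569722 kg/s = 120.761 s
D = 47.1 mm = 0.0471 m;  h = 9.19 mm = 0.00919 m
ΔT_a = T_lim − T_in = 334.5 − 238.5 = 96 K
γ̇_max² = ΔT_a·ρ·cp/(η·t_res) = 96·916·1612/(2154·120.761) = 544.955 s⁻²
γ̇_max = √544.955 = 23.3443 s⁻¹
N_max = γ̇_max·h / (π·D) = 23.3443 · 0.00919 / (π · 0.0471) = 1.44986 rev/s = 86.9914 rpm

value=86.99 rpm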